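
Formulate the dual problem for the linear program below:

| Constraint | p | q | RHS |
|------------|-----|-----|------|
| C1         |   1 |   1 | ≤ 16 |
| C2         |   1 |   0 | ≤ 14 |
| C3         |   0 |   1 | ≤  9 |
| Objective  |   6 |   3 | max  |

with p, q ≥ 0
Minimize: z = 16y1 + 14y2 + 9y3

Subject to:
  C1: -y1 - y2 ≤ -6
  C2: -y1 - y3 ≤ -3
  y1, y2, y3 ≥ 0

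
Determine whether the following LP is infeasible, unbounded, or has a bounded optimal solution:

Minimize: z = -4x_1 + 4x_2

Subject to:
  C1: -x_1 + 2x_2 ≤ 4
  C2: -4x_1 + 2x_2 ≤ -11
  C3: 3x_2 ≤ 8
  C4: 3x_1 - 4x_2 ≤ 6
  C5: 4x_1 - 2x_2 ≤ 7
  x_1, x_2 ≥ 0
C5 requires 4x_1 - 2x_2 ≤ 7, while C2 (-4x_1 + 2x_2 ≤ -11) is equivalent to 4x_1 - 2x_2 ≥ 11. Together they would need 11 ≤ 4x_1 - 2x_2 ≤ 7, which is impossible since 11 > 7. No point satisfies all constraints.

Infeasible — the constraint set is empty.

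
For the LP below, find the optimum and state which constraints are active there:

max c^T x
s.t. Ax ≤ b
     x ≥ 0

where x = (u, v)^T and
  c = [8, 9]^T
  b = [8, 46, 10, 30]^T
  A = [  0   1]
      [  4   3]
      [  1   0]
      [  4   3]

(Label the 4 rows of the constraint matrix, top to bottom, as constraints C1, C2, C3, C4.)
Optimal: u = 1.5, v = 8
Slack at optimum:
  C1: slack = 0 (binding)
  C2: slack = 16
  C3: slack = 8.5
  C4: slack = 0 (binding)
  u ≥ 0: u = 1.5
  v ≥ 0: v = 8
Binding constraints: C1, C4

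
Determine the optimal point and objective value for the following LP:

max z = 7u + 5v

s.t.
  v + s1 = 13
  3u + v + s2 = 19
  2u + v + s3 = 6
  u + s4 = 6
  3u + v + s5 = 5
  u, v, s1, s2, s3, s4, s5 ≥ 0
u = 0, v = 5, z = 25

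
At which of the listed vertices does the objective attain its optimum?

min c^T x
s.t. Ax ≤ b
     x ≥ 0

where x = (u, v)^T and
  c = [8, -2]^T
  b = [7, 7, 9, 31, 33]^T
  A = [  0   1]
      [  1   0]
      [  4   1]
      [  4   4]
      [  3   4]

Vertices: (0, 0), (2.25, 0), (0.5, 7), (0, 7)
(0, 7) with z = -14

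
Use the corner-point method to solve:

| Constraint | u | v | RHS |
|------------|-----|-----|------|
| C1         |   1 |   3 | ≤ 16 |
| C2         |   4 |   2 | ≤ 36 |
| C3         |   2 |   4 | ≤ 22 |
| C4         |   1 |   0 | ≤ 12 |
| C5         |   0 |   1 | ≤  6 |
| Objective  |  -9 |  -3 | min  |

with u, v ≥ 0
Each vertex is the intersection of two constraint boundaries that also satisfies all remaining constraints:
  u = 0 and v = 0 → (0, 0)
  4u + 2v = 36 and v = 0 → (9, 0)
  4u + 2v = 36 and 2u + 4v = 22 → (8.333, 1.333)
  u + 3v = 16 and 2u + 4v = 22 → (1, 5)
  u + 3v = 16 and u = 0 → (0, 5.333)

Evaluating z = -9u - 3v at each vertex:
  (0, 0): z = 0
  (9, 0): z = -81
  (8.333, 1.333): z = -79
  (1, 5): z = -24
  (0, 5.333): z = -16

The minimum is at (9, 0) with z = -81.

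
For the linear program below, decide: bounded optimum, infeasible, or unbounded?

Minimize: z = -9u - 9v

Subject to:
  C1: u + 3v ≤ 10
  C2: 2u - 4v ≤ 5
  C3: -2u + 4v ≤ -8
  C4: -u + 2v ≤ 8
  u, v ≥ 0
C2 requires 2u - 4v ≤ 5, while C3 (-2u + 4v ≤ -8) is equivalent to 2u - 4v ≥ 8. Together they would need 8 ≤ 2u - 4v ≤ 5, which is impossible since 8 > 5. No point satisfies all constraints.

Infeasible — the constraint set is empty.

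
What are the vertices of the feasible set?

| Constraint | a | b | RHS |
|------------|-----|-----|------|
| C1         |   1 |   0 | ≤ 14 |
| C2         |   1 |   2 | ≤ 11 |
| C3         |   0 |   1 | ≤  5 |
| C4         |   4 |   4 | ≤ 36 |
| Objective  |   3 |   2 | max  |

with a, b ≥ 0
Each vertex is the intersection of two constraint boundaries that also satisfies all remaining constraints:
  a = 0 and b = 0 → (0, 0)
  4a + 4b = 36 and b = 0 → (9, 0)
  a + 2b = 11 and 4a + 4b = 36 → (7, 2)
  a + 2b = 11 and b = 5 → (1, 5)
  b = 5 and a = 0 → (0, 5)

Vertices: (0, 0), (9, 0), (7, 2), (1, 5), (0, 5)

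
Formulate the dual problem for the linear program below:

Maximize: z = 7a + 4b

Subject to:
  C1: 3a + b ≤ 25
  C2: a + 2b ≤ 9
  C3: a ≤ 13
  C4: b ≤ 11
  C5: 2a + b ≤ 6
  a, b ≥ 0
Minimize: z = 25y1 + 9y2 + 13y3 + 11y4 + 6y5

Subject to:
  C1: -3y1 - y2 - y3 - 2y5 ≤ -7
  C2: -y1 - 2y2 - y4 - y5 ≤ -4
  y1, y2, y3, y4, y5 ≥ 0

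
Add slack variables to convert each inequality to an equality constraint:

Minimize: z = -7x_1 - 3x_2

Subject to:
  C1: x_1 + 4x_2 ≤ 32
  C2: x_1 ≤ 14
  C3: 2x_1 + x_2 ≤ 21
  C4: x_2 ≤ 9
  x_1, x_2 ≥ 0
min z = -7x_1 - 3x_2

s.t.
  x_1 + 4x_2 + s1 = 32
  x_1 + s2 = 14
  2x_1 + x_2 + s3 = 21
  x_2 + s4 = 9
  x_1, x_2, s1, s2, s3, s4 ≥ 0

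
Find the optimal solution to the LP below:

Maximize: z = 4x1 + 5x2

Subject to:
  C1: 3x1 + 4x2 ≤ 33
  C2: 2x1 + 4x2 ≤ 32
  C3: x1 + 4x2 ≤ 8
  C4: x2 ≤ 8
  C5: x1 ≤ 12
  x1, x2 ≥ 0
Each vertex is the intersection of two constraint boundaries that also satisfies all remaining constraints:
  x1 = 0 and x2 = 0 → (0, 0)
  x1 + 4x2 = 8 and x2 = 0 → (8, 0)
  x1 + 4x2 = 8 and x1 = 0 → (0, 2)

Evaluating z = 4x1 + 5x2 at each vertex:
  (0, 0): z = 0
  (8, 0): z = 32
  (0, 2): z = 10

The maximum is at (8, 0) with z = 32.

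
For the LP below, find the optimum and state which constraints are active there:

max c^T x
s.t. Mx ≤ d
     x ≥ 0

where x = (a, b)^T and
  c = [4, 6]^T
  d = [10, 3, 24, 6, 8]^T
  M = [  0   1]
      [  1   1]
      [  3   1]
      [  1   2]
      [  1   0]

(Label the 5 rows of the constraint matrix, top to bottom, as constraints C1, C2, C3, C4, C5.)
Optimal: a = 0, b = 3
Slack at optimum:
  C1: slack = 7
  C2: slack = 0 (binding)
  C3: slack = 21
  C4: slack = 0 (binding)
  C5: slack = 8
  a ≥ 0: a = 0 (binding)
  b ≥ 0: b = 3
Binding constraints: C2, C4, a ≥ 0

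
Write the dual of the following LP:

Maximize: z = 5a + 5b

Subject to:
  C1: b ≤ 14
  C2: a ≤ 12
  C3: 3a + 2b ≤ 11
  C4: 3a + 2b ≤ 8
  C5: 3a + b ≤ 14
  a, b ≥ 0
Minimize: z = 14y1 + 12y2 + 11y3 + 8y4 + 14y5

Subject to:
  C1: -y2 - 3y3 - 3y4 - 3y5 ≤ -5
  C2: -y1 - 2y3 - 2y4 - y5 ≤ -5
  y1, y2, y3, y4, y5 ≥ 0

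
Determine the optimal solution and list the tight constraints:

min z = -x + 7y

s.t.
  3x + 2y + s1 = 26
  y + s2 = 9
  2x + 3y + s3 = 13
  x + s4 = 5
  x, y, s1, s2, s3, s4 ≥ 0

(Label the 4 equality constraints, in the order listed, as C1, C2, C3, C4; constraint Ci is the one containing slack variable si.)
Optimal: x = 5, y = 0
Slack at optimum:
  C1: slack = 11
  C2: slack = 9
  C3: slack = 3
  C4: slack = 0 (binding)
  x ≥ 0: x = 5
  y ≥ 0: y = 0 (binding)
Binding constraints: C4, y ≥ 0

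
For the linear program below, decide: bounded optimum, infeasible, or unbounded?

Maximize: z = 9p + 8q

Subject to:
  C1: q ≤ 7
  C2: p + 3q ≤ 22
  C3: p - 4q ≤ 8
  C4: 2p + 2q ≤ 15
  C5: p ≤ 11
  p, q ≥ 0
The point (7.5, 0) satisfies every constraint, so the LP is feasible; the constraints give p ≤ 11 and q ≤ 7, which with p, q ≥ 0 keep the feasible region inside a bounded box. A feasible, bounded LP attains a finite optimum at a vertex.

Evaluating z = 9p + 8q at each vertex:
  (0, 0): z = 0
  (7.5, 0): z = 67.5
  (0.5, 7): z = 60.5
  (0, 7): z = 56

The LP has an optimal solution: (7.5, 0) with z = 67.5.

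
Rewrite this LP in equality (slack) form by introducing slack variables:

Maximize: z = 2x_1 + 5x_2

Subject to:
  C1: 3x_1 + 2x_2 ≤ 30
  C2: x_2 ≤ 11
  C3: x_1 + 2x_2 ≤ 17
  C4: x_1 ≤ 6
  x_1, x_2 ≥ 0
max z = 2x_1 + 5x_2

s.t.
  3x_1 + 2x_2 + s1 = 30
  x_2 + s2 = 11
  x_1 + 2x_2 + s3 = 17
  x_1 + s4 = 6
  x_1, x_2, s1, s2, s3, s4 ≥ 0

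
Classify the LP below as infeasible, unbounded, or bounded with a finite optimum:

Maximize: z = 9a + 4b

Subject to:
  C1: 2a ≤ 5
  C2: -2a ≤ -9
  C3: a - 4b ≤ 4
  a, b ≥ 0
C1 requires 2a ≤ 5, while C2 (-2a ≤ -9) is equivalent to 2a ≥ 9. Together they would need 9 ≤ 2a ≤ 5, which is impossible since 9 > 5. No point satisfies all constraints.

The feasible region is empty; the LP is infeasible.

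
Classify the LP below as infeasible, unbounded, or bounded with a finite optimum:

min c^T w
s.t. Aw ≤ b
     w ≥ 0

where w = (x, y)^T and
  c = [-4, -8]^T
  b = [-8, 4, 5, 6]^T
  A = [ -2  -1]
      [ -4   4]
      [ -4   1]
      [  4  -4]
Feasible point: (3, 2) satisfies every constraint, so the LP is feasible.
Direction d = (1, 1): for each constraint row a, a·d ≤ 0 —
  (-2)(1) + (-1)(1) = -3 ≤ 0
  (-4)(1) + (4)(1) = 0 ≤ 0
  (-4)(1) + (1)(1) = -3 ≤ 0
  (4)(1) + (-4)(1) = 0 ≤ 0
and d ≥ 0, so (3, 2) + t·d stays feasible for every t ≥ 0. Along this ray z = -4x - 8y changes by -12 per unit t, so z → −∞.

Unbounded — the objective can decrease without bound over the feasible region.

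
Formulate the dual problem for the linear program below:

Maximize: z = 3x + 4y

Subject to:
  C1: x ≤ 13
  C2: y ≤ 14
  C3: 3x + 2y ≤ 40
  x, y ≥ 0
Minimize: z = 13y1 + 14y2 + 40y3

Subject to:
  C1: -y1 - 3y3 ≤ -3
  C2: -y2 - 2y3 ≤ -4
  y1, y2, y3 ≥ 0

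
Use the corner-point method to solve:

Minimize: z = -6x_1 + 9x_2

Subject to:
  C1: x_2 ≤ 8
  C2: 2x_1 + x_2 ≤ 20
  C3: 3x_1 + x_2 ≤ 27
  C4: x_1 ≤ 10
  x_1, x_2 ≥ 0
Each vertex is the intersection of two constraint boundaries that also satisfies all remaining constraints:
  x_1 = 0 and x_2 = 0 → (0, 0)
  3x_1 + x_2 = 27 and x_2 = 0 → (9, 0)
  2x_1 + x_2 = 20 and 3x_1 + x_2 = 27 → (7, 6)
  x_2 = 8 and 2x_1 + x_2 = 20 → (6, 8)
  x_2 = 8 and x_1 = 0 → (0, 8)

Evaluating z = -6x_1 + 9x_2 at each vertex:
  (0, 0): z = 0
  (9, 0): z = -54
  (7, 6): z = 12
  (6, 8): z = 36
  (0, 8): z = 72

The minimum is at (9, 0) with z = -54.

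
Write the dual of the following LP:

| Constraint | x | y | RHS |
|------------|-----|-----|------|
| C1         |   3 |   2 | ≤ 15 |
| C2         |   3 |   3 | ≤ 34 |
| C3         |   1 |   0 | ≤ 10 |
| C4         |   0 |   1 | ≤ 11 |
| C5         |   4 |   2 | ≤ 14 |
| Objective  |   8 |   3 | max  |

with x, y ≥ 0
Minimize: z = 15y1 + 34y2 + 10y3 + 11y4 + 14y5

Subject to:
  C1: -3y1 - 3y2 - y3 - 4y5 ≤ -8
  C2: -2y1 - 3y2 - y4 - 2y5 ≤ -3
  y1, y2, y3, y4, y5 ≥ 0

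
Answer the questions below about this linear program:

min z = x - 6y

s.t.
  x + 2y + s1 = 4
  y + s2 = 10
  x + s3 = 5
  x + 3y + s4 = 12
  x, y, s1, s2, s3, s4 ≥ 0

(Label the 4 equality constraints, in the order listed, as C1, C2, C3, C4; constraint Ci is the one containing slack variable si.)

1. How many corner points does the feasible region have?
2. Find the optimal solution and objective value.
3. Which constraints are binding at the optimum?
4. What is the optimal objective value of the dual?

1. 3
2. x = 0, y = 2, z = -12
3. C1, x ≥ 0
4. -12 (by strong duality, equal to the primal optimum)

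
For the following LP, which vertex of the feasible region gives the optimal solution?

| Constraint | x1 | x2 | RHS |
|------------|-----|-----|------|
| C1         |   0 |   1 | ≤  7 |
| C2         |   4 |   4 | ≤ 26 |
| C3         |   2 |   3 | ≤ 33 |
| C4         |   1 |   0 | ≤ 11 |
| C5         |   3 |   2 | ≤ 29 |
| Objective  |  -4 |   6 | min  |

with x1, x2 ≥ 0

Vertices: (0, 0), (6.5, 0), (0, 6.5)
(6.5, 0) with z = -26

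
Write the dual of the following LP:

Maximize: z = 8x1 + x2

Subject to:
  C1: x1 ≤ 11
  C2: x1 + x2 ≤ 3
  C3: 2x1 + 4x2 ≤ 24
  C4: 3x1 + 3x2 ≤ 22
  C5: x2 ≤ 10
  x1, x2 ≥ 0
Minimize: z = 11y1 + 3y2 + 24y3 + 22y4 + 10y5

Subject to:
  C1: -y1 - y2 - 2y3 - 3y4 ≤ -8
  C2: -y2 - 4y3 - 3y4 - y5 ≤ -1
  y1, y2, y3, y4, y5 ≥ 0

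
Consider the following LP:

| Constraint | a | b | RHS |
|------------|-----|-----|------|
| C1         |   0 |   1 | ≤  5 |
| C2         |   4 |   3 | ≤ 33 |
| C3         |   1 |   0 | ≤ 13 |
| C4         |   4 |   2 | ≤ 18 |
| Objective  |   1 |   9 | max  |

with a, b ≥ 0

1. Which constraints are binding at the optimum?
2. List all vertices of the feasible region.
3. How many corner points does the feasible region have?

1. C1, C4
2. (0, 0), (4.5, 0), (2, 5), (0, 5)
3. 4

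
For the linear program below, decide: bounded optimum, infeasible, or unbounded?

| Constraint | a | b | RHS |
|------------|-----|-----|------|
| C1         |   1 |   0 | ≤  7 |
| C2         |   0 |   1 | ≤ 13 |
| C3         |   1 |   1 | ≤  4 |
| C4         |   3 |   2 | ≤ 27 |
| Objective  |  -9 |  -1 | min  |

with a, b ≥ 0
The point (4, 0) satisfies every constraint, so the LP is feasible; the constraints give a ≤ 7 and b ≤ 13, which with a, b ≥ 0 keep the feasible region inside a bounded box. A feasible, bounded LP attains a finite optimum at a vertex.

Evaluating z = -9a - b at each vertex:
  (0, 0): z = 0
  (4, 0): z = -36
  (0, 4): z = -4

Bounded optimum: z* = -36 at (4, 0).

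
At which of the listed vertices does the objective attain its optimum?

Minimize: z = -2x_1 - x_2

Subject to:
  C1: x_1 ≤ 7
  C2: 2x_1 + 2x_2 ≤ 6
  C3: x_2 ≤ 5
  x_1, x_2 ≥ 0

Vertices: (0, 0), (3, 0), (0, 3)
Evaluating z = -2x_1 - x_2 at each vertex:
  (0, 0): z = 0
  (3, 0): z = -6
  (0, 3): z = -3

The smallest value is z = -6, attained at (3, 0).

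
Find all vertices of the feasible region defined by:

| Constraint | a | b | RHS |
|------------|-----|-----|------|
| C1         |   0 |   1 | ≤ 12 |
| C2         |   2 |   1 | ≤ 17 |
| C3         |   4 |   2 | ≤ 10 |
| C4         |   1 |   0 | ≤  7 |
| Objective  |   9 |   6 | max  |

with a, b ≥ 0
Each vertex is the intersection of two constraint boundaries that also satisfies all remaining constraints:
  a = 0 and b = 0 → (0, 0)
  4a + 2b = 10 and b = 0 → (2.5, 0)
  4a + 2b = 10 and a = 0 → (0, 5)

Vertices: (0, 0), (2.5, 0), (0, 5)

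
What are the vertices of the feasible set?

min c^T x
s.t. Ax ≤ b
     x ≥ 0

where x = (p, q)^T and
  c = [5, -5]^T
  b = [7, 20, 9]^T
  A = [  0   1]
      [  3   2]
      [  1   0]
Each vertex is the intersection of two constraint boundaries that also satisfies all remaining constraints:
  p = 0 and q = 0 → (0, 0)
  3p + 2q = 20 and q = 0 → (6.667, 0)
  q = 7 and 3p + 2q = 20 → (2, 7)
  q = 7 and p = 0 → (0, 7)

Vertices: (0, 0), (6.667, 0), (2, 7), (0, 7)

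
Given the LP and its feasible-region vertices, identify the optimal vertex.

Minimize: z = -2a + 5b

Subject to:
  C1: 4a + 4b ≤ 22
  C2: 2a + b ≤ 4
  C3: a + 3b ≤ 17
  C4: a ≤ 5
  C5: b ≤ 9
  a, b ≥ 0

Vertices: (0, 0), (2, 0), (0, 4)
(2, 0) with z = -4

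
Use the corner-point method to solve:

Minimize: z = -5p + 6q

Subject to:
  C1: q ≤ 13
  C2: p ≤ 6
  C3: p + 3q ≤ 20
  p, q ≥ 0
Each vertex is the intersection of two constraint boundaries that also satisfies all remaining constraints:
  p = 0 and q = 0 → (0, 0)
  p = 6 and q = 0 → (6, 0)
  p = 6 and p + 3q = 20 → (6, 4.667)
  p + 3q = 20 and p = 0 → (0, 6.667)

Evaluating z = -5p + 6q at each vertex:
  (0, 0): z = 0
  (6, 0): z = -30
  (6, 4.667): z = -2
  (0, 6.667): z = 40

The minimum is at (6, 0) with z = -30.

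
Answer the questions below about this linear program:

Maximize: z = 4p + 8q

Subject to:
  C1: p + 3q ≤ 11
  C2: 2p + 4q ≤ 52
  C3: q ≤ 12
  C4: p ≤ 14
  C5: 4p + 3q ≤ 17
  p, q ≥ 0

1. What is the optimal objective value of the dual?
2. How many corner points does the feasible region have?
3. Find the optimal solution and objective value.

1. 32 (by strong duality, equal to the primal optimum)
2. 4
3. p = 2, q = 3, z = 32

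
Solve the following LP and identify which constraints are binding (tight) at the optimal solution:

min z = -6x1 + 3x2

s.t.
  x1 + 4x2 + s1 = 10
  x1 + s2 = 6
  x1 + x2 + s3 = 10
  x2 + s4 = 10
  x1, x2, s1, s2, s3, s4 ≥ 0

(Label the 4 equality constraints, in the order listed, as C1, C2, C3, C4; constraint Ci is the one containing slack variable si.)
Optimal: x1 = 6, x2 = 0
Binding: C2, x2 ≥ 0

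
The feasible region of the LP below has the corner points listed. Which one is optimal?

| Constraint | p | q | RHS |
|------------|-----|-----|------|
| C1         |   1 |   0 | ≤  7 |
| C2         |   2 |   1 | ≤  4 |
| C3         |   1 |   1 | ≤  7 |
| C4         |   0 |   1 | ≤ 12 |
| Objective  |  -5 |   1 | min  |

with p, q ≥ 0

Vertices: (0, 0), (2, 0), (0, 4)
Evaluating z = -5p + q at each vertex:
  (0, 0): z = 0
  (2, 0): z = -10
  (0, 4): z = 4

The smallest value is z = -10, attained at (2, 0).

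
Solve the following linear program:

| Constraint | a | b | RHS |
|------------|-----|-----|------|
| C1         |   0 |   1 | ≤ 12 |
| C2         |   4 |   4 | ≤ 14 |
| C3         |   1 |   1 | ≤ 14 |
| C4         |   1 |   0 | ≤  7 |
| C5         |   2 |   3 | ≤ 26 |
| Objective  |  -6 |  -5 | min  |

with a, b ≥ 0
a = 3.5, b = 0, z = -21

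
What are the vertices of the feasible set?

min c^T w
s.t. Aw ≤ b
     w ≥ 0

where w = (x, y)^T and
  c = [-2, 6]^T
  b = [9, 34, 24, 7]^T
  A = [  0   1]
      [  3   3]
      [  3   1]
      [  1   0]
Each vertex is the intersection of two constraint boundaries that also satisfies all remaining constraints:
  x = 0 and y = 0 → (0, 0)
  x = 7 and y = 0 → (7, 0)
  3x + y = 24 and x = 7 → (7, 3)
  3x + 3y = 34 and 3x + y = 24 → (6.333, 5)
  y = 9 and 3x + 3y = 34 → (2.333, 9)
  y = 9 and x = 0 → (0, 9)

Vertices: (0, 0), (7, 0), (7, 3), (6.333, 5), (2.333, 9), (0, 9)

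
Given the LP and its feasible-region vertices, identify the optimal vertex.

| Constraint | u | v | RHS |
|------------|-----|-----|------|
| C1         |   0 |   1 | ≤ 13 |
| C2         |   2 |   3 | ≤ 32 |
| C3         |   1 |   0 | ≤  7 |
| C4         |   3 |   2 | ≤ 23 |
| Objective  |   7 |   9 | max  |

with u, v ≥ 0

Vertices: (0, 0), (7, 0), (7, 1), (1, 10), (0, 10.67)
Evaluating z = 7u + 9v at each vertex:
  (0, 0): z = 0
  (7, 0): z = 49
  (7, 1): z = 58
  (1, 10): z = 97
  (0, 10.67): z = 96

The largest value is z = 97, attained at (1, 10).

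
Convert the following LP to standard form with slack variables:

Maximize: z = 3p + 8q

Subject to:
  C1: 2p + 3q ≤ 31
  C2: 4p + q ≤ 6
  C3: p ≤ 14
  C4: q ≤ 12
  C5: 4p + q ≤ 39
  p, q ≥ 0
max z = 3p + 8q

s.t.
  2p + 3q + s1 = 31
  4p + q + s2 = 6
  p + s3 = 14
  q + s4 = 12
  4p + q + s5 = 39
  p, q, s1, s2, s3, s4, s5 ≥ 0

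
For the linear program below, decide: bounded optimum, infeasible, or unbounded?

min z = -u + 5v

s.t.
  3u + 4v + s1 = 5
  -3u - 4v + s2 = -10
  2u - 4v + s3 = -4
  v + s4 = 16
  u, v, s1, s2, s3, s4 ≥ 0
The row 3u + 4v + s1 = 5 with s1 ≥ 0 requires 3u + 4v ≤ 5, while the row -3u - 4v + s2 = -10 with s2 ≥ 0 is equivalent to 3u + 4v ≥ 10. Together they would need 10 ≤ 3u + 4v ≤ 5, which is impossible since 10 > 5. No point satisfies all constraints.

The feasible region is empty; the LP is infeasible.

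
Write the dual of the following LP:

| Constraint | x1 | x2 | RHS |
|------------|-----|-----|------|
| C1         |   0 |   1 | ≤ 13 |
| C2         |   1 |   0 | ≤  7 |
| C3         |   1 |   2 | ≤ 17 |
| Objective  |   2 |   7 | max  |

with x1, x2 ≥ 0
Minimize: z = 13y1 + 7y2 + 17y3

Subject to:
  C1: -y2 - y3 ≤ -2
  C2: -y1 - 2y3 ≤ -7
  y1, y2, y3 ≥ 0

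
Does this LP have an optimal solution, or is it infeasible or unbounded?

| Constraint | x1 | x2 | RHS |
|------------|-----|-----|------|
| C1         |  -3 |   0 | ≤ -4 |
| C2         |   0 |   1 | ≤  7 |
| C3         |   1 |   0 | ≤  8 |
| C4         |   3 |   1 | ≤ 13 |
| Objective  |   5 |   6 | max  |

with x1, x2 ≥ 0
The point (2, 7) satisfies every constraint, so the LP is feasible; the constraints give x1 ≤ 8 and x2 ≤ 7, which with x1, x2 ≥ 0 keep the feasible region inside a bounded box. A feasible, bounded LP attains a finite optimum at a vertex.

Bounded optimum: z* = 52 at (2, 7).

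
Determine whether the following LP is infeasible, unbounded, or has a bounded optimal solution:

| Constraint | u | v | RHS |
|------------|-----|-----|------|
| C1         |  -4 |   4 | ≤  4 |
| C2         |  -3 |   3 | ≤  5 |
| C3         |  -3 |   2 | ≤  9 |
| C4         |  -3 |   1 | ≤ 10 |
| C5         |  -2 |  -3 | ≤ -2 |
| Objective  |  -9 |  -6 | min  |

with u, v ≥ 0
Feasible point: (0, 1) satisfies every constraint, so the LP is feasible.
Direction d = (1, 0): for each constraint row a, a·d ≤ 0 —
  (-4)(1) + (4)(0) = -4 ≤ 0
  (-3)(1) + (3)(0) = -3 ≤ 0
  (-3)(1) + (2)(0) = -3 ≤ 0
  (-3)(1) + (1)(0) = -3 ≤ 0
  (-2)(1) + (-3)(0) = -2 ≤ 0
and d ≥ 0, so (0, 1) + t·d stays feasible for every t ≥ 0. Along this ray z = -9u - 6v changes by -9 per unit t, so z → −∞.

Unbounded — the objective can decrease without bound over the feasible region.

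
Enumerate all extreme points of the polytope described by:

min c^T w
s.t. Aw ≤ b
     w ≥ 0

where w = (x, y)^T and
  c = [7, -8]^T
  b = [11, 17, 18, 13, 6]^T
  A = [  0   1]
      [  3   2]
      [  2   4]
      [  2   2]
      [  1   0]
Each vertex is the intersection of two constraint boundaries that also satisfies all remaining constraints:
  x = 0 and y = 0 → (0, 0)
  3x + 2y = 17 and y = 0 → (5.667, 0)
  3x + 2y = 17 and 2x + 4y = 18 → (4, 2.5)
  2x + 4y = 18 and x = 0 → (0, 4.5)

Vertices: (0, 0), (5.667, 0), (4, 2.5), (0, 4.5)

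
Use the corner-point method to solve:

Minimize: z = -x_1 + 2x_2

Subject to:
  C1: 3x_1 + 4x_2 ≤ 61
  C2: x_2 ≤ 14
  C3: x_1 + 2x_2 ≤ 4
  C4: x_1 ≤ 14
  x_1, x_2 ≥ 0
Each vertex is the intersection of two constraint boundaries that also satisfies all remaining constraints:
  x_1 = 0 and x_2 = 0 → (0, 0)
  x_1 + 2x_2 = 4 and x_2 = 0 → (4, 0)
  x_1 + 2x_2 = 4 and x_1 = 0 → (0, 2)

Evaluating z = -x_1 + 2x_2 at each vertex:
  (0, 0): z = 0
  (4, 0): z = -4
  (0, 2): z = 4

The minimum is at (4, 0) with z = -4.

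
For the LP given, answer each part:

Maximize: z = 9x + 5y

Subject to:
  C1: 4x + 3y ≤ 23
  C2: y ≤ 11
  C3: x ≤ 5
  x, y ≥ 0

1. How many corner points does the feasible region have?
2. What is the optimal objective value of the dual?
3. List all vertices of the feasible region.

1. 4
2. 50 (by strong duality, equal to the primal optimum)
3. (0, 0), (5, 0), (5, 1), (0, 7.667)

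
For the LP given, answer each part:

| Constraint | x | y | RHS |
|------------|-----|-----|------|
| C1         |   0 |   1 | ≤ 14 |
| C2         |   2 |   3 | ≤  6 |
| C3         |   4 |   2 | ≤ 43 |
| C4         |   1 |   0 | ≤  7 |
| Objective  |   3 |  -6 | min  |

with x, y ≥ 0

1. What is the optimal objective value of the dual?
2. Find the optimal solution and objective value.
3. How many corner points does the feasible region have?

1. -12 (by strong duality, equal to the primal optimum)
2. x = 0, y = 2, z = -12
3. 3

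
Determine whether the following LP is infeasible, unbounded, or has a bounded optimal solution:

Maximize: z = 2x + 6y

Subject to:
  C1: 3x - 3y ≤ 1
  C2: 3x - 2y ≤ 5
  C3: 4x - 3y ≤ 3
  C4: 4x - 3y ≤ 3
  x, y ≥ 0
Feasible point: (0, 0) satisfies every constraint, so the LP is feasible.
Direction d = (0, 1): for each constraint row a, a·d ≤ 0 —
  (3)(0) + (-3)(1) = -3 ≤ 0
  (3)(0) + (-2)(1) = -2 ≤ 0
  (4)(0) + (-3)(1) = -3 ≤ 0
  (4)(0) + (-3)(1) = -3 ≤ 0
and d ≥ 0, so (0, 0) + t·d stays feasible for every t ≥ 0. Along this ray z = 2x + 6y changes by 6 per unit t, so z → +∞.

Unbounded: there is a feasible ray along which z → +∞.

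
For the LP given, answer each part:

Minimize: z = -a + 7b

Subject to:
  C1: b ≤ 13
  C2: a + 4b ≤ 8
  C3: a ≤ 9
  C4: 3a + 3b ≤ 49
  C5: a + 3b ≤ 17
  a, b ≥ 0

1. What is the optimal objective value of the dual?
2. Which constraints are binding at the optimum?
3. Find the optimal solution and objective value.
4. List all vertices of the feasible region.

1. -8 (by strong duality, equal to the primal optimum)
2. C2, b ≥ 0
3. a = 8, b = 0, z = -8
4. (0, 0), (8, 0), (0, 2)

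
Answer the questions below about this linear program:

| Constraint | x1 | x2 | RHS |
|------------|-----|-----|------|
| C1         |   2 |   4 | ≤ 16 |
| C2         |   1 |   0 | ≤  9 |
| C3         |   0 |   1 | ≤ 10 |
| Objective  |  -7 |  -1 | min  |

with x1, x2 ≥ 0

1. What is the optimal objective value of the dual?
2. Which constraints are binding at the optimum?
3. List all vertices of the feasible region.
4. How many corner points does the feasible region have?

1. -56 (by strong duality, equal to the primal optimum)
2. C1, x2 ≥ 0
3. (0, 0), (8, 0), (0, 4)
4. 3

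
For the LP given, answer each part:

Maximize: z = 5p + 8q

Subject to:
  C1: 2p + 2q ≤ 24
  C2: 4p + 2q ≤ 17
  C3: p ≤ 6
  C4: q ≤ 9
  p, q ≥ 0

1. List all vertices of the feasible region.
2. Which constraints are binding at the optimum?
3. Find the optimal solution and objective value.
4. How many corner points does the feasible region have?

1. (0, 0), (4.25, 0), (0, 8.5)
2. C2, p ≥ 0
3. p = 0, q = 8.5, z = 68
4. 3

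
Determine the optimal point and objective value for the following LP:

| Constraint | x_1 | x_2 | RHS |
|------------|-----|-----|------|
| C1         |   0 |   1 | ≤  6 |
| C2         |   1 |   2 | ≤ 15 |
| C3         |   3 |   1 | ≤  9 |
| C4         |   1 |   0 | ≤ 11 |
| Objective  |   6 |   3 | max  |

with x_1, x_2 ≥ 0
x_1 = 1, x_2 = 6, z = 24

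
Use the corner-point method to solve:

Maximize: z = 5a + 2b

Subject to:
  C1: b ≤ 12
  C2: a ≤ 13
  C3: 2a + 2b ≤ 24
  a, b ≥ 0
Each vertex is the intersection of two constraint boundaries that also satisfies all remaining constraints:
  a = 0 and b = 0 → (0, 0)
  2a + 2b = 24 and b = 0 → (12, 0)
  b = 12 and 2a + 2b = 24 → (0, 12)

Evaluating z = 5a + 2b at each vertex:
  (0, 0): z = 0
  (12, 0): z = 60
  (0, 12): z = 24

The maximum is at (12, 0) with z = 60.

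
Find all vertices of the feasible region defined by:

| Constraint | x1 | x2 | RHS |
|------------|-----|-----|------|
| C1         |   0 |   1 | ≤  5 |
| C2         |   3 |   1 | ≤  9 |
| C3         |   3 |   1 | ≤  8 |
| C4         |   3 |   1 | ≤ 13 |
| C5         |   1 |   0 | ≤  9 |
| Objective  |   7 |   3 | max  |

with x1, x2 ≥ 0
Each vertex is the intersection of two constraint boundaries that also satisfies all remaining constraints:
  x1 = 0 and x2 = 0 → (0, 0)
  3x1 + x2 = 8 and x2 = 0 → (2.667, 0)
  x2 = 5 and 3x1 + x2 = 8 → (1, 5)
  x2 = 5 and x1 = 0 → (0, 5)

Vertices: (0, 0), (2.667, 0), (1, 5), (0, 5)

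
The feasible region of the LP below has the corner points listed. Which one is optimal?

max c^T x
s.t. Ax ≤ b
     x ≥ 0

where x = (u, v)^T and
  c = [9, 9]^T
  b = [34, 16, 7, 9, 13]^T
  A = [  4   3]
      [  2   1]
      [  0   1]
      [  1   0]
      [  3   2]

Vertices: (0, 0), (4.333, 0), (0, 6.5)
(0, 6.5) with z = 58.5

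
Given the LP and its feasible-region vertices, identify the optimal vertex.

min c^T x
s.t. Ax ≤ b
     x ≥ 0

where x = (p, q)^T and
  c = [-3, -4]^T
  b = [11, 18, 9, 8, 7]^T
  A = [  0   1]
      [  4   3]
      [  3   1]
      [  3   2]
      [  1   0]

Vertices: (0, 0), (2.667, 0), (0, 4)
Evaluating z = -3p - 4q at each vertex:
  (0, 0): z = 0
  (2.667, 0): z = -8
  (0, 4): z = -16

The smallest value is z = -16, attained at (0, 4).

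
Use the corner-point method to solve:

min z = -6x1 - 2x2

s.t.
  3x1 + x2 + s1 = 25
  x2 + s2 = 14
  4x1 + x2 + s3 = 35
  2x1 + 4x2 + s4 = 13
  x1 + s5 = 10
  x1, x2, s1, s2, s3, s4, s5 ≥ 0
Each vertex is the intersection of two constraint boundaries that also satisfies all remaining constraints:
  x1 = 0 and x2 = 0 → (0, 0)
  2x1 + 4x2 = 13 and x2 = 0 → (6.5, 0)
  2x1 + 4x2 = 13 and x1 = 0 → (0, 3.25)

Evaluating z = -6x1 - 2x2 at each vertex:
  (0, 0): z = 0
  (6.5, 0): z = -39
  (0, 3.25): z = -6.5

The minimum is at (6.5, 0) with z = -39.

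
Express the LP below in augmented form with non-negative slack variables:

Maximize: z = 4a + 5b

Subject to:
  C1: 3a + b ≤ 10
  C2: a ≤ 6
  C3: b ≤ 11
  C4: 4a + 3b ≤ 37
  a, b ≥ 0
max z = 4a + 5b

s.t.
  3a + b + s1 = 10
  a + s2 = 6
  b + s3 = 11
  4a + 3b + s4 = 37
  a, b, s1, s2, s3, s4 ≥ 0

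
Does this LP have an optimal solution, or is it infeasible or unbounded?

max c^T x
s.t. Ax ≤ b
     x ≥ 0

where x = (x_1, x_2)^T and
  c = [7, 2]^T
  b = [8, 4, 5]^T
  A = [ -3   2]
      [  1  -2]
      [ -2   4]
Feasible point: (0, 0) satisfies every constraint, so the LP is feasible.
Direction d = (2, 1): for each constraint row a, a·d ≤ 0 —
  (-3)(2) + (2)(1) = -4 ≤ 0
  (1)(2) + (-2)(1) = 0 ≤ 0
  (-2)(2) + (4)(1) = 0 ≤ 0
and d ≥ 0, so (0, 0) + t·d stays feasible for every t ≥ 0. Along this ray z = 7x_1 + 2x_2 changes by 16 per unit t, so z → +∞.

Unbounded — the objective can increase without bound over the feasible region.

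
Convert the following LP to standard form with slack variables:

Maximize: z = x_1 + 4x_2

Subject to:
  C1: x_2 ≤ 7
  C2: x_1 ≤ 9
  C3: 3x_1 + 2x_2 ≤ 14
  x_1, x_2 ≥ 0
max z = x_1 + 4x_2

s.t.
  x_2 + s1 = 7
  x_1 + s2 = 9
  3x_1 + 2x_2 + s3 = 14
  x_1, x_2, s1, s2, s3 ≥ 0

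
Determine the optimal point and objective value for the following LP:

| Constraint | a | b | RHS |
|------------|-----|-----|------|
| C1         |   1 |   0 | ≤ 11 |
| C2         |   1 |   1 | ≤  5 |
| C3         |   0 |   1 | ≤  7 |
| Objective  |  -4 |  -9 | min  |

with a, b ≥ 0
a = 0, b = 5, z = -45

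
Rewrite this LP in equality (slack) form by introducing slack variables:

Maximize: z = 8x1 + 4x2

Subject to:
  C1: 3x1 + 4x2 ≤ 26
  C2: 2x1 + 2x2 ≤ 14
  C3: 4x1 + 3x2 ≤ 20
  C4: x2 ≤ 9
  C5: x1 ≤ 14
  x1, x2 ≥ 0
max z = 8x1 + 4x2

s.t.
  3x1 + 4x2 + s1 = 26
  2x1 + 2x2 + s2 = 14
  4x1 + 3x2 + s3 = 20
  x2 + s4 = 9
  x1 + s5 = 14
  x1, x2, s1, s2, s3, s4, s5 ≥ 0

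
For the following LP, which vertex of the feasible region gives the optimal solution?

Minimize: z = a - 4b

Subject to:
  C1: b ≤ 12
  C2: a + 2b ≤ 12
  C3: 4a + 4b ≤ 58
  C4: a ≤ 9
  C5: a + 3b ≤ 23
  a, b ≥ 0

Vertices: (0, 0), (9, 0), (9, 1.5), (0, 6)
(0, 6) with z = -24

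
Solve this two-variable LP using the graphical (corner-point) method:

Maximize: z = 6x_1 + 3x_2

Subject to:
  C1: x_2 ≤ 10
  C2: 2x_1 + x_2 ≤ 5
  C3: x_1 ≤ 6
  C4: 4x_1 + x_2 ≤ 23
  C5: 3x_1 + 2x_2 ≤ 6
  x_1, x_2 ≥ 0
Each vertex is the intersection of two constraint boundaries that also satisfies all remaining constraints:
  x_1 = 0 and x_2 = 0 → (0, 0)
  3x_1 + 2x_2 = 6 and x_2 = 0 → (2, 0)
  3x_1 + 2x_2 = 6 and x_1 = 0 → (0, 3)

Evaluating z = 6x_1 + 3x_2 at each vertex:
  (0, 0): z = 0
  (2, 0): z = 12
  (0, 3): z = 9

The maximum is at (2, 0) with z = 12.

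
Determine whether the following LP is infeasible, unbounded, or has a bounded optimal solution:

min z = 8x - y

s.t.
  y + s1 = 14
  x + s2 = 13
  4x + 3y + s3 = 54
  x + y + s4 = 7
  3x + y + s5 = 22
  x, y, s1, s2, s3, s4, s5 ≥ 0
The point (0, 7) satisfies every constraint, so the LP is feasible; the constraints give x ≤ 13 and y ≤ 14, which with x, y ≥ 0 keep the feasible region inside a bounded box. A feasible, bounded LP attains a finite optimum at a vertex.

Evaluating z = 8x - y at each vertex:
  (0, 0): z = 0
  (7, 0): z = 56
  (0, 7): z = -7

The LP has an optimal solution: (0, 7) with z = -7.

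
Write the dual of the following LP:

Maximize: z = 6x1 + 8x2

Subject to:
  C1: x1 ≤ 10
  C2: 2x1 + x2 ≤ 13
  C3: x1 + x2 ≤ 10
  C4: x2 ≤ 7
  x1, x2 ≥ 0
Minimize: z = 10y1 + 13y2 + 10y3 + 7y4

Subject to:
  C1: -y1 - 2y2 - y3 ≤ -6
  C2: -y2 - y3 - y4 ≤ -8
  y1, y2, y3, y4 ≥ 0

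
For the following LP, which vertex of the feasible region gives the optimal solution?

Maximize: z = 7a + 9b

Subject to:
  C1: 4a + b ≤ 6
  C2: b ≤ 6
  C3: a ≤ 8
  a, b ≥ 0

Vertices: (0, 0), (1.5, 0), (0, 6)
Evaluating z = 7a + 9b at each vertex:
  (0, 0): z = 0
  (1.5, 0): z = 10.5
  (0, 6): z = 54

The largest value is z = 54, attained at (0, 6).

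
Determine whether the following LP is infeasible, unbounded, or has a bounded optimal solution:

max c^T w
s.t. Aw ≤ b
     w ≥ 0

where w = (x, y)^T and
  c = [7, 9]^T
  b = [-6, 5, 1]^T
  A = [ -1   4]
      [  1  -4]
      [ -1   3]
One constraint requires x - 4y ≤ 5, while the constraint -x + 4y ≤ -6 is equivalent to x - 4y ≥ 6. Together they would need 6 ≤ x - 4y ≤ 5, which is impossible since 6 > 5. No point satisfies all constraints.

Infeasible — the constraint set is empty.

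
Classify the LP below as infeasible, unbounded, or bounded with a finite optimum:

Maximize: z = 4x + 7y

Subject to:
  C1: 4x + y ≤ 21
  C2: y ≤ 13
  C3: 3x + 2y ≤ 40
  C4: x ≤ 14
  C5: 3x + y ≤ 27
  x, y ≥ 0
The point (2, 13) satisfies every constraint, so the LP is feasible; the constraints give x ≤ 14 and y ≤ 13, which with x, y ≥ 0 keep the feasible region inside a bounded box. A feasible, bounded LP attains a finite optimum at a vertex.

Evaluating z = 4x + 7y at each vertex:
  (0, 0): z = 0
  (5.25, 0): z = 21
  (2, 13): z = 99
  (0, 13): z = 91

Feasible with finite optimum z* = 99 at (2, 13).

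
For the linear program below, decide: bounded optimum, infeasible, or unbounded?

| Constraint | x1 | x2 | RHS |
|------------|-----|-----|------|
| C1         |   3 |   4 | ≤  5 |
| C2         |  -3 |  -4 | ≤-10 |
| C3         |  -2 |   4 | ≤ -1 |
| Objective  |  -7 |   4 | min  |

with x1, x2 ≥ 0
C1 requires 3x1 + 4x2 ≤ 5, while C2 (-3x1 - 4x2 ≤ -10) is equivalent to 3x1 + 4x2 ≥ 10. Together they would need 10 ≤ 3x1 + 4x2 ≤ 5, which is impossible since 10 > 5. No point satisfies all constraints.

The feasible region is empty; the LP is infeasible.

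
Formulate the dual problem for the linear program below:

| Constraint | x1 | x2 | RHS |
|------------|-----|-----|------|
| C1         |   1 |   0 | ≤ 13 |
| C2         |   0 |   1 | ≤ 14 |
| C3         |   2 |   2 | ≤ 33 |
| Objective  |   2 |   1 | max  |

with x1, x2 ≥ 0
Minimize: z = 13y1 + 14y2 + 33y3

Subject to:
  C1: -y1 - 2y3 ≤ -2
  C2: -y2 - 2y3 ≤ -1
  y1, y2, y3 ≥ 0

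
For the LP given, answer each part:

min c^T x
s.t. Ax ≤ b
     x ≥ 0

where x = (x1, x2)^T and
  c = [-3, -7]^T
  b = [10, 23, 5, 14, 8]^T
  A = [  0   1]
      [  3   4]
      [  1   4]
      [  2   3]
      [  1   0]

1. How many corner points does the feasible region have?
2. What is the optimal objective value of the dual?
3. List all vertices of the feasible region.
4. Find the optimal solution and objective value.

1. 3
2. -15 (by strong duality, equal to the primal optimum)
3. (0, 0), (5, 0), (0, 1.25)
4. x1 = 5, x2 = 0, z = -15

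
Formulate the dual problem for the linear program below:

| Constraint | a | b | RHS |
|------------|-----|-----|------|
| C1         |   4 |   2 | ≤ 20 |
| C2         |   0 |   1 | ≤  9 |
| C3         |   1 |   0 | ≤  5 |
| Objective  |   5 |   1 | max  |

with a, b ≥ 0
Minimize: z = 20y1 + 9y2 + 5y3

Subject to:
  C1: -4y1 - y3 ≤ -5
  C2: -2y1 - y2 ≤ -1
  y1, y2, y3 ≥ 0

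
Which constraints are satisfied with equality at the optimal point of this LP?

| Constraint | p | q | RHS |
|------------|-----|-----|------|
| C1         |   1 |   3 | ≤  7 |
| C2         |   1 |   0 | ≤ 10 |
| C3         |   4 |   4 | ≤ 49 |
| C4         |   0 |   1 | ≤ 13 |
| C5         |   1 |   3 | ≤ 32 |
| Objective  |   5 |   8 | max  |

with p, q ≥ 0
Optimal: p = 7, q = 0
Slack at optimum:
  C1: slack = 0 (binding)
  C2: slack = 3
  C3: slack = 21
  C4: slack = 13
  C5: slack = 25
  p ≥ 0: p = 7
  q ≥ 0: q = 0 (binding)
Binding constraints: C1, q ≥ 0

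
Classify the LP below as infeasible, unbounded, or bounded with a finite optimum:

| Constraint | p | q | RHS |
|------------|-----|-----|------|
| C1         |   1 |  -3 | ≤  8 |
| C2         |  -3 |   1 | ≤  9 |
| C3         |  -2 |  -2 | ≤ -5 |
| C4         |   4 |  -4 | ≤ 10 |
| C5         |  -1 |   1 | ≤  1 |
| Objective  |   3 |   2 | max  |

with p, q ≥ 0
Feasible point: (1, 2) satisfies every constraint, so the LP is feasible.
Direction d = (1, 1): for each constraint row a, a·d ≤ 0 —
  (1)(1) + (-3)(1) = -2 ≤ 0
  (-3)(1) + (1)(1) = -2 ≤ 0
  (-2)(1) + (-2)(1) = -4 ≤ 0
  (4)(1) + (-4)(1) = 0 ≤ 0
  (-1)(1) + (1)(1) = 0 ≤ 0
and d ≥ 0, so (1, 2) + t·d stays feasible for every t ≥ 0. Along this ray z = 3p + 2q changes by 5 per unit t, so z → +∞.

Unbounded — the objective can increase without bound over the feasible region.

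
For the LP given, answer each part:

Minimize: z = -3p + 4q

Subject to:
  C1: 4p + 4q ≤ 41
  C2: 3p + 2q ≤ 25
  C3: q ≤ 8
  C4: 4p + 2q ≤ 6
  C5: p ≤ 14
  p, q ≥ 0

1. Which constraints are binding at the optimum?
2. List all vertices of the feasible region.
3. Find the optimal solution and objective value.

1. C4, q ≥ 0
2. (0, 0), (1.5, 0), (0, 3)
3. p = 1.5, q = 0, z = -4.5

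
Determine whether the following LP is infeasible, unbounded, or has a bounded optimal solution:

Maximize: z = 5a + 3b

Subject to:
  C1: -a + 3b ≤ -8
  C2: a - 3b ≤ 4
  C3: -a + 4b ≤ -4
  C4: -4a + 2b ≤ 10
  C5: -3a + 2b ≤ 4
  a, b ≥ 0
C2 requires a - 3b ≤ 4, while C1 (-a + 3b ≤ -8) is equivalent to a - 3b ≥ 8. Together they would need 8 ≤ a - 3b ≤ 4, which is impossible since 8 > 4. No point satisfies all constraints.

The feasible region is empty; the LP is infeasible.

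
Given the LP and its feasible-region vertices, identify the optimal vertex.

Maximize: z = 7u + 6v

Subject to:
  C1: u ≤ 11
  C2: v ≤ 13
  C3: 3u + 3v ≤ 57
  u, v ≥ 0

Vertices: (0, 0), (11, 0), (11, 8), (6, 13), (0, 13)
Evaluating z = 7u + 6v at each vertex:
  (0, 0): z = 0
  (11, 0): z = 77
  (11, 8): z = 125
  (6, 13): z = 120
  (0, 13): z = 78

The largest value is z = 125, attained at (11, 8).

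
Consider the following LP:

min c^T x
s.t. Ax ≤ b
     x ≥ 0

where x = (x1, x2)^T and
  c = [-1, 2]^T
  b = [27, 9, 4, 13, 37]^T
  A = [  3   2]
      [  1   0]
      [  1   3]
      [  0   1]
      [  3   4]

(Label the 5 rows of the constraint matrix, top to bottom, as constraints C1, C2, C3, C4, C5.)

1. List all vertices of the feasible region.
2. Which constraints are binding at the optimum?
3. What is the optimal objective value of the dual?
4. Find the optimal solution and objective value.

1. (0, 0), (4, 0), (0, 1.333)
2. C3, x2 ≥ 0
3. -4 (by strong duality, equal to the primal optimum)
4. x1 = 4, x2 = 0, z = -4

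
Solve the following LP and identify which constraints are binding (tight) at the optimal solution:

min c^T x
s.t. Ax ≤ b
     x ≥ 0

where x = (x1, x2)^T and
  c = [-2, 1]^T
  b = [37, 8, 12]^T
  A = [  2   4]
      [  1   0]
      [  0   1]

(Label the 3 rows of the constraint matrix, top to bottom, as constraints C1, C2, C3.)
Optimal: x1 = 8, x2 = 0
Slack at optimum:
  C1: slack = 21
  C2: slack = 0 (binding)
  C3: slack = 12
  x1 ≥ 0: x1 = 8
  x2 ≥ 0: x2 = 0 (binding)
Binding constraints: C2, x2 ≥ 0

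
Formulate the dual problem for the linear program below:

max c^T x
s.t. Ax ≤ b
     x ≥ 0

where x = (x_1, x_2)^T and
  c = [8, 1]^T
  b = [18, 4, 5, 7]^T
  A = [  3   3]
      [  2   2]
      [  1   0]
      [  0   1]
Minimize: z = 18y1 + 4y2 + 5y3 + 7y4

Subject to:
  C1: -3y1 - 2y2 - y3 ≤ -8
  C2: -3y1 - 2y2 - y4 ≤ -1
  y1, y2, y3, y4 ≥ 0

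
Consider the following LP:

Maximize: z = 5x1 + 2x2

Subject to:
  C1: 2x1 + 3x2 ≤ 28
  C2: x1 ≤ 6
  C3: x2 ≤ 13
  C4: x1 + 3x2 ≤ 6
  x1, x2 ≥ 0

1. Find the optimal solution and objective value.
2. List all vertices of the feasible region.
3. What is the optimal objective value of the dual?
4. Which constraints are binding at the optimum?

1. x1 = 6, x2 = 0, z = 30
2. (0, 0), (6, 0), (0, 2)
3. 30 (by strong duality, equal to the primal optimum)
4. C2, C4, x2 ≥ 0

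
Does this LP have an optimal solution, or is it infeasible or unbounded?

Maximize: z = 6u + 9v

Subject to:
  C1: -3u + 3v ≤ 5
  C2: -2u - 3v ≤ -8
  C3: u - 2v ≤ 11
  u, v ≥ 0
Feasible point: (1, 2) satisfies every constraint, so the LP is feasible.
Direction d = (1, 1): for each constraint row a, a·d ≤ 0 —
  (-3)(1) + (3)(1) = 0 ≤ 0
  (-2)(1) + (-3)(1) = -5 ≤ 0
  (1)(1) + (-2)(1) = -1 ≤ 0
and d ≥ 0, so (1, 2) + t·d stays feasible for every t ≥ 0. Along this ray z = 6u + 9v changes by 15 per unit t, so z → +∞.

Unbounded: there is a feasible ray along which z → +∞.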